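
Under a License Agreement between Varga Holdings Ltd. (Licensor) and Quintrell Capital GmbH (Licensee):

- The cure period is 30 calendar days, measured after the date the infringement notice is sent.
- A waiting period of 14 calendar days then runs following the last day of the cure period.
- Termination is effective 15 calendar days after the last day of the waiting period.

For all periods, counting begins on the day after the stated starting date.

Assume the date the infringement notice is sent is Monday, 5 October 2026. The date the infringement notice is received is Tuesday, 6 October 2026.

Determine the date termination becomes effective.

3 December 2026

Adding 30 calendar days to 5 October 2026 gives 4 November 2026, which is the last day of the cure period.
The last day of the waiting period: 4 November 2026 + 14 days = 18 November 2026.
Adding 15 calendar days to 18 November 2026 gives 3 December 2026, which is the date termination becomes effective.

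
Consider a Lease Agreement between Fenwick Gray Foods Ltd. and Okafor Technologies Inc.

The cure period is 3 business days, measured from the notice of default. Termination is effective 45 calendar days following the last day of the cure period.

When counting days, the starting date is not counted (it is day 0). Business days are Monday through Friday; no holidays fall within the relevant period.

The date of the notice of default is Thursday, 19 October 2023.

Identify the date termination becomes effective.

The last day of the cure period: 3 business days after Thursday, 19 October 2023, skipping weekends — Oct 20, Oct 23, Oct 24 — lands on Tuesday, 24 October 2023.
Adding 45 calendar days to 24 October 2023 gives 8 December 2023, which is the date termination becomes effective.

8 December 2023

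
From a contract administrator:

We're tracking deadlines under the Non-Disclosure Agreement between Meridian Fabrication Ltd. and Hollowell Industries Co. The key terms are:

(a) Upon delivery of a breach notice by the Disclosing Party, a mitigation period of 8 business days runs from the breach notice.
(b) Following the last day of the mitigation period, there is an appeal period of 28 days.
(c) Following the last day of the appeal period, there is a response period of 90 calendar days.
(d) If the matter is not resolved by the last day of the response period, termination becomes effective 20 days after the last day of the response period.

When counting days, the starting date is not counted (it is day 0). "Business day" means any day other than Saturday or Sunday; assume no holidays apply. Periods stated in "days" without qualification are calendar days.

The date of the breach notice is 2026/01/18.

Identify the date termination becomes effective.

The last day of the mitigation period: counting 8 business days from Sunday, 2026/01/18 (Jan 19, Jan 20, Jan 21, Jan 22, Jan 23, Jan 26, Jan 27, Jan 28, skipping weekends) reaches Wednesday, 2026/01/28.
The last day of the appeal period: 2026/01/28 + 28 days = 2026/02/25.
The last day of the response period: 90 calendar days after 2026/02/25 is 2026/05/26.
Adding 20 calendar days to 2026/05/26 gives 2026/06/15, which is the date termination becomes effective.

2026/06/15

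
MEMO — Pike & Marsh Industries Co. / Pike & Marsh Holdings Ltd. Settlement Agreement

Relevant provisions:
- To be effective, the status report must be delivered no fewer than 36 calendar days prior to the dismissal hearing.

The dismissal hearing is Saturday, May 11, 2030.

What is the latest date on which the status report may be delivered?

Apr 5, 2030

May 11, 2030 minus 36 days is Apr 5, 2030.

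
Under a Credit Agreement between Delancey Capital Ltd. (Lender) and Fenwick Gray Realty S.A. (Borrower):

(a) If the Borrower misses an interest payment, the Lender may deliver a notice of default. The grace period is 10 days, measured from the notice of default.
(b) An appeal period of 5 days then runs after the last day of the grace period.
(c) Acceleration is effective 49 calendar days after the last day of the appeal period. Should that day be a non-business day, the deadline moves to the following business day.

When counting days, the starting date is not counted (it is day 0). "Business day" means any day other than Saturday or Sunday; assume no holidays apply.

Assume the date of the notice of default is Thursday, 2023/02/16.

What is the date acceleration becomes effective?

The last day of the grace period: 10 calendar days after 2023/02/16 is 2023/02/26.
Adding 5 calendar days to 2023/02/26 gives 2023/03/03, which is the last day of the appeal period.
Adding 49 calendar days to 2023/03/03 gives 2023/04/21, which is the date acceleration becomes effective. 2023/04/21 is a Friday, so no roll-forward applies.

2023/04/21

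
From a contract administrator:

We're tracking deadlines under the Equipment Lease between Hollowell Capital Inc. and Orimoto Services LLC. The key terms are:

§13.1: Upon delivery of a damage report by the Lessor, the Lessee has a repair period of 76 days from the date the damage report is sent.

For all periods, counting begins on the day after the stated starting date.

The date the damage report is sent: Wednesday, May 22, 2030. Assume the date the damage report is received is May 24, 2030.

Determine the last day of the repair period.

Aug 6, 2030

The last day of the repair period: May 22, 2030 + 76 days = Aug 6, 2030.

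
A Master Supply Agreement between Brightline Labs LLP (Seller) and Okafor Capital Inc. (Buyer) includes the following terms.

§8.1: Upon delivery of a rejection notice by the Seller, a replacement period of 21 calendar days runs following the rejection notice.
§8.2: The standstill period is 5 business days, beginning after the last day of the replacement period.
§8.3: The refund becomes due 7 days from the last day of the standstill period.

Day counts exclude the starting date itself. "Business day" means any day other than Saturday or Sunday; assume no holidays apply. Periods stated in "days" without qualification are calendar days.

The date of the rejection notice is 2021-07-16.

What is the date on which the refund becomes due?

Adding 21 calendar days to 2021-07-16 gives 2021-08-06, which is the last day of the replacement period.
The last day of the standstill period: 5 business days after Friday, 2021-08-06, skipping weekends — Aug 9, Aug 10, Aug 11, Aug 12, Aug 13 — lands on Friday, 2021-08-13.
Adding 7 calendar days to 2021-08-13 gives 2021-08-20, which is the date on which the refund becomes due.

2021-08-20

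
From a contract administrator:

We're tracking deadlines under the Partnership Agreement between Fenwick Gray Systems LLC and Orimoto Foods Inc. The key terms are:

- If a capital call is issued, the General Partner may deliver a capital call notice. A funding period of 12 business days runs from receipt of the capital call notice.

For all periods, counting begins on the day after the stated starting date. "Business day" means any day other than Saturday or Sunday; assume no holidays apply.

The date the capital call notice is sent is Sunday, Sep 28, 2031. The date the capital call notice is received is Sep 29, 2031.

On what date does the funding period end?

Oct 15, 2031

The last day of the funding period: 12 business days after Monday, Sep 29, 2031, skipping weekends — Sep 30, Oct 1, Oct 2, Oct 3, …, Oct 13, Oct 14, Oct 15 — lands on Wednesday, Oct 15, 2031.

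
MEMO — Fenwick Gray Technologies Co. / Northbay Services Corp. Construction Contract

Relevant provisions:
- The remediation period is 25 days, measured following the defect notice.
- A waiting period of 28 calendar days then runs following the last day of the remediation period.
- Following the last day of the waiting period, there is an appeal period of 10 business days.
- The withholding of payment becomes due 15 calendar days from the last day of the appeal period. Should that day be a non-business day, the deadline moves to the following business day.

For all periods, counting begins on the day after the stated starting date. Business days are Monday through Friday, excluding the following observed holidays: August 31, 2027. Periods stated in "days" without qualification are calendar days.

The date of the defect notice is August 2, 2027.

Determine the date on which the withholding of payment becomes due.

October 25, 2027

Adding 25 calendar days to August 2, 2027 gives August 27, 2027, which is the last day of the remediation period.
Adding 28 calendar days to August 27, 2027 gives September 24, 2027, which is the last day of the waiting period.
From Friday, September 24, 2027, 10 business days (Sep 27, Sep 28, Sep 29, Sep 30, Oct 1, Oct 4, Oct 5, Oct 6, Oct 7, Oct 8, skipping weekends) brings us to Friday, October 8, 2027, which is the last day of the appeal period.
Adding 15 calendar days to October 8, 2027 gives October 23, 2027, which is the date on which the withholding of payment becomes due. That falls on a Saturday, so it rolls to the next business day, Monday, October 25, 2027.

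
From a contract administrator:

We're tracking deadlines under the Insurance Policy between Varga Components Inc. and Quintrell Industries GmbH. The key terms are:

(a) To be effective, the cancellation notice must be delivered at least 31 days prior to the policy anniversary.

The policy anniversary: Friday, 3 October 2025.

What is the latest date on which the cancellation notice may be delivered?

Counting back 31 calendar days from 3 October 2025 gives 2 September 2025.

2 September 2025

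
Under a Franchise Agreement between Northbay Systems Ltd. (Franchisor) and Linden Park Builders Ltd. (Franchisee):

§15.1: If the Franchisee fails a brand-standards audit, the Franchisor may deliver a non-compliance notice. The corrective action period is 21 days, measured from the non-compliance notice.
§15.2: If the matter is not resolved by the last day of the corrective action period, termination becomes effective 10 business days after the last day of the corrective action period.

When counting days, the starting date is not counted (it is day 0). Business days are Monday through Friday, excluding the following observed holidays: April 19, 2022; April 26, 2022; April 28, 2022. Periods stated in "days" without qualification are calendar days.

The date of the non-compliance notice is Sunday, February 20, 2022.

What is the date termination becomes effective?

March 25, 2022

The last day of the corrective action period: 21 calendar days after February 20, 2022 is March 13, 2022.
From Sunday, March 13, 2022, 10 business days (Mar 14, Mar 15, Mar 16, Mar 17, Mar 18, Mar 21, Mar 22, Mar 23, Mar 24, Mar 25, skipping weekends) brings us to Friday, March 25, 2022, which is the date termination becomes effective.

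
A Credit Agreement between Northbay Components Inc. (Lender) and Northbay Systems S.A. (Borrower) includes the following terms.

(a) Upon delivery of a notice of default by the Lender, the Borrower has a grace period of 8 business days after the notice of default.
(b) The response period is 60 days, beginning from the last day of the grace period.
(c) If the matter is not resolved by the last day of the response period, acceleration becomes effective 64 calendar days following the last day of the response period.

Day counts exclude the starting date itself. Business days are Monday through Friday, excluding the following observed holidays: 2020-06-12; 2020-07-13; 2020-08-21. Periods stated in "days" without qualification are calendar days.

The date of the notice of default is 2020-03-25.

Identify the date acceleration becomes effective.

The last day of the grace period: 8 business days after Wednesday, 2020-03-25, skipping weekends — Mar 26, Mar 27, Mar 30, Mar 31, Apr 1, Apr 2, Apr 3, Apr 6 — lands on Monday, 2020-04-06.
The last day of the response period: 2020-04-06 + 60 days = 2020-06-05.
Adding 64 calendar days to 2020-06-05 gives 2020-08-08, which is the date acceleration becomes effective.

2020-08-08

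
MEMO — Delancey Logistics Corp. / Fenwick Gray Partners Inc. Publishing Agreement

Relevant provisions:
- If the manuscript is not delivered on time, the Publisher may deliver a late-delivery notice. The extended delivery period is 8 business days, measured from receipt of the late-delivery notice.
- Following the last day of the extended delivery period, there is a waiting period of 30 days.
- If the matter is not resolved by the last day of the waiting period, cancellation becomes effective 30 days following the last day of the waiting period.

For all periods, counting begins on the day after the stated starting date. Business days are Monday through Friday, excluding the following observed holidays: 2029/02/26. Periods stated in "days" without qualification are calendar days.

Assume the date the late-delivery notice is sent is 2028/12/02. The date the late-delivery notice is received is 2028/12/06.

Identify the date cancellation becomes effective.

2029/02/16

The last day of the extended delivery period: counting 8 business days from Wednesday, 2028/12/06 (Dec 7, Dec 8, Dec 11, Dec 12, Dec 13, Dec 14, Dec 15, Dec 18, skipping weekends) reaches Monday, 2028/12/18.
The last day of the waiting period: 2028/12/18 + 30 days = 2029/01/17.
Adding 30 calendar days to 2029/01/17 gives 2029/02/16, which is the date cancellation becomes effective.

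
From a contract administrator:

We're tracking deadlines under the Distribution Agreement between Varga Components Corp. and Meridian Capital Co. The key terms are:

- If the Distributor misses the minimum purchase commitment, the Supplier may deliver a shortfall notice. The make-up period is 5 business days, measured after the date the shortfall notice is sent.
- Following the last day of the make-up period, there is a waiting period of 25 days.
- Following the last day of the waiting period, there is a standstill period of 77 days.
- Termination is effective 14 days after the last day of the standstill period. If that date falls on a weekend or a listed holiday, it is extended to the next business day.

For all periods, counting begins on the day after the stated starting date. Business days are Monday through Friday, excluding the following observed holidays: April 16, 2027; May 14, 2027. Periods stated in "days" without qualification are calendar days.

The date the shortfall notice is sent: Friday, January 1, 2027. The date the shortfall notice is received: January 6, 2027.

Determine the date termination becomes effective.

From Friday, January 1, 2027, 5 business days (Jan 4, Jan 5, Jan 6, Jan 7, Jan 8, skipping weekends) brings us to Friday, January 8, 2027, which is the last day of the make-up period.
The last day of the waiting period: January 8, 2027 + 25 days = February 2, 2027.
Adding 77 calendar days to February 2, 2027 gives April 20, 2027, which is the last day of the standstill period.
The date termination becomes effective: April 20, 2027 + 14 days = May 4, 2027. May 4, 2027 is a Tuesday and is not a listed holiday, so no roll-forward applies.

May 4, 2027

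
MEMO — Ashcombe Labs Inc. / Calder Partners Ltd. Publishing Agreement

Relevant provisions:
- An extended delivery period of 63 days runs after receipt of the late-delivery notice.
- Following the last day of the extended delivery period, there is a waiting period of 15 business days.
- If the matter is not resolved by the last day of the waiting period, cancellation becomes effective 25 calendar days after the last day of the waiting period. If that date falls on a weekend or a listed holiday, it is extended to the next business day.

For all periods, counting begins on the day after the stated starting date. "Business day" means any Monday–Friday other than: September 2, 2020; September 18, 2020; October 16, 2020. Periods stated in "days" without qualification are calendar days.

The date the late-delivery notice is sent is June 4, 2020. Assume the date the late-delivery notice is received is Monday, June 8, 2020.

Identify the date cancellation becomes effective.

The last day of the extended delivery period: 63 calendar days after June 8, 2020 is August 10, 2020.
The last day of the waiting period: 15 business days after Monday, August 10, 2020, skipping weekends — Aug 11, Aug 12, Aug 13, Aug 14, …, Aug 27, Aug 28, Aug 31 — lands on Monday, August 31, 2020.
The date cancellation becomes effective: August 31, 2020 + 25 days = September 25, 2020. September 25, 2020 is a Friday and is not a listed holiday, so no roll-forward applies.

September 25, 2020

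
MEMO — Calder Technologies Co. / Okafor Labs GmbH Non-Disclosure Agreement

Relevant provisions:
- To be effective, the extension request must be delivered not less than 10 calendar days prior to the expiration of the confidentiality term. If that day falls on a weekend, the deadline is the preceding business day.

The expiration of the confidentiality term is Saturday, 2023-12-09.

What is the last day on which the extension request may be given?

Counting back 10 calendar days from 2023-12-09 gives 2023-11-29. That is a Wednesday, so no adjustment is needed.

2023-11-29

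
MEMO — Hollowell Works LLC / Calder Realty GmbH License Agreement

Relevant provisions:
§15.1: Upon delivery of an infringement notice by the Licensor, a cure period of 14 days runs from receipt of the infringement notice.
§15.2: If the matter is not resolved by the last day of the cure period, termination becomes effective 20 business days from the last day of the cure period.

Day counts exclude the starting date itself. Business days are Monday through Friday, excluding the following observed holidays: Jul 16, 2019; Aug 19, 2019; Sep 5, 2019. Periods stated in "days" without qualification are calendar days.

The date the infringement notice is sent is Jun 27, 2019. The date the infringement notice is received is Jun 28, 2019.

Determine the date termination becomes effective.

Adding 14 calendar days to Jun 28, 2019 gives Jul 12, 2019, which is the last day of the cure period.
The date termination becomes effective: 20 business days after Friday, Jul 12, 2019, skipping weekends and the listed holiday on Jul 16 — Jul 15, Jul 17, Jul 18, Jul 19, …, Aug 8, Aug 9, Aug 12 — lands on Monday, Aug 12, 2019.

Aug 12, 2019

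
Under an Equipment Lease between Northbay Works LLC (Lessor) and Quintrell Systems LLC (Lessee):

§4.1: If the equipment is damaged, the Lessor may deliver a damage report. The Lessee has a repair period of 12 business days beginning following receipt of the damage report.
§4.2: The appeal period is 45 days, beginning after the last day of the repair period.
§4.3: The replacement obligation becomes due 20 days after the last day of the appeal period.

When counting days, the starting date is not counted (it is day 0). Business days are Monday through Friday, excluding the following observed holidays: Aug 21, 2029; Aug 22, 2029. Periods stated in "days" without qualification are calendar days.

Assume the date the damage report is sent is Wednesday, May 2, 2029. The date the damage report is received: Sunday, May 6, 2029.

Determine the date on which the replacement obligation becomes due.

The last day of the repair period: counting 12 business days from Sunday, May 6, 2029 (May 7, May 8, May 9, May 10, …, May 18, May 21, May 22, skipping weekends) reaches Tuesday, May 22, 2029.
Adding 45 calendar days to May 22, 2029 gives Jul 6, 2029, which is the last day of the appeal period.
The date on which the replacement obligation becomes due: 20 calendar days after Jul 6, 2029 is Jul 26, 2029.

Jul 26, 2029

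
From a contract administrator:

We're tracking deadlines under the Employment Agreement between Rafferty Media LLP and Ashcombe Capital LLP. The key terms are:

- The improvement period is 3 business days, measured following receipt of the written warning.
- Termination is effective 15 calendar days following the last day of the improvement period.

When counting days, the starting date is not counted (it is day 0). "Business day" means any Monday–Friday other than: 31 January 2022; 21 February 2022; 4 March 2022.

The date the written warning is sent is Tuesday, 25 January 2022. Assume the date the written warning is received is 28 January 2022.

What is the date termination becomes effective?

18 February 2022

From Friday, 28 January 2022, 3 business days (Feb 1, Feb 2, Feb 3, skipping weekends and the listed holiday on Jan 31) brings us to Thursday, 3 February 2022, which is the last day of the improvement period.
The date termination becomes effective: 3 February 2022 + 15 days = 18 February 2022.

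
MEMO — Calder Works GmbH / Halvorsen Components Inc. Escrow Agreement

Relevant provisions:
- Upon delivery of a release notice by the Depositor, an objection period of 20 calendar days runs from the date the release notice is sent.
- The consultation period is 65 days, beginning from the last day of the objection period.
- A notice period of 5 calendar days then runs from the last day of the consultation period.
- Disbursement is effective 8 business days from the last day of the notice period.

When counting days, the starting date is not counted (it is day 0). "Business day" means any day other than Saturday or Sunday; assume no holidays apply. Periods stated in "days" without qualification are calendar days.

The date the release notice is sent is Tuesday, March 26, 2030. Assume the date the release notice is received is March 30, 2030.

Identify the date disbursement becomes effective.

The last day of the objection period: March 26, 2030 + 20 days = April 15, 2030.
Adding 65 calendar days to April 15, 2030 gives June 19, 2030, which is the last day of the consultation period.
The last day of the notice period: June 19, 2030 + 5 days = June 24, 2030.
The date disbursement becomes effective: counting 8 business days from Monday, June 24, 2030 (Jun 25, Jun 26, Jun 27, Jun 28, Jul 1, Jul 2, Jul 3, Jul 4, skipping weekends) reaches Thursday, July 4, 2030.

July 4, 2030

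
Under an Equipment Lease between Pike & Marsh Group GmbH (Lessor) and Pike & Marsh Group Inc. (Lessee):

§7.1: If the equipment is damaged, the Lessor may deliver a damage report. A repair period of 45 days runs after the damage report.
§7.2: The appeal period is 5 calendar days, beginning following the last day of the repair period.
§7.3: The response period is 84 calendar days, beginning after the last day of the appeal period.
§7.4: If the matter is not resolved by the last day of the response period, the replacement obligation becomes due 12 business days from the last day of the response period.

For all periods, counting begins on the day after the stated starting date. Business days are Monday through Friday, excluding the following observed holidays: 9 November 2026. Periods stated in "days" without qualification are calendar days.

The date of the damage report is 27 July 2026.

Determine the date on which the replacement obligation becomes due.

24 December 2026

The last day of the repair period: 45 calendar days after 27 July 2026 is 10 September 2026.
The last day of the appeal period: 10 September 2026 + 5 days = 15 September 2026.
The last day of the response period: 84 calendar days after 15 September 2026 is 8 December 2026.
The date on which the replacement obligation becomes due: counting 12 business days from Tuesday, 8 December 2026 (Dec 9, Dec 10, Dec 11, Dec 14, …, Dec 22, Dec 23, Dec 24, skipping weekends) reaches Thursday, 24 December 2026.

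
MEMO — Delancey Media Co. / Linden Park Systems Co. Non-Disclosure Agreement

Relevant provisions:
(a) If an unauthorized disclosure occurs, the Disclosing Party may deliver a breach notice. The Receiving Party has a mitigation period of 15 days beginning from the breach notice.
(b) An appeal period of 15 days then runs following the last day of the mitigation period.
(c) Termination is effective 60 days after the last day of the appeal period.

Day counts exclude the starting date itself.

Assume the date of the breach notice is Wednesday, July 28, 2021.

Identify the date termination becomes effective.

October 26, 2021

The last day of the mitigation period: 15 calendar days after July 28, 2021 is August 12, 2021.
The last day of the appeal period: 15 calendar days after August 12, 2021 is August 27, 2021.
The date termination becomes effective: August 27, 2021 + 60 days = October 26, 2021.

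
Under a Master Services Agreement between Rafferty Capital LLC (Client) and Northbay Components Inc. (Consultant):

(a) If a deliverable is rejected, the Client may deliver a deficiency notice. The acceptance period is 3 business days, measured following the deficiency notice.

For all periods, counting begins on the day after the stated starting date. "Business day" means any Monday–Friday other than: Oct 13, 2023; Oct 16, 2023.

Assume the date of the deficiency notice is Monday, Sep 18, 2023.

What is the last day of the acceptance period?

The last day of the acceptance period: 3 business days after Monday, Sep 18, 2023, skipping weekends — Sep 19, Sep 20, Sep 21 — lands on Thursday, Sep 21, 2023.

Sep 21, 2023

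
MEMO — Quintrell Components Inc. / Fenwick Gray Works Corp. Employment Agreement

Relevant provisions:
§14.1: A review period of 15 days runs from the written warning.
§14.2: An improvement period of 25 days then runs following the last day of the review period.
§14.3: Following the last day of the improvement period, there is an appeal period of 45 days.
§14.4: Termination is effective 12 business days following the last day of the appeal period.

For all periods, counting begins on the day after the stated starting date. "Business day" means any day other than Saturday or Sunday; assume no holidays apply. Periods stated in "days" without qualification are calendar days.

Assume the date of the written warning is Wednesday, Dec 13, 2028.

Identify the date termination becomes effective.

Mar 26, 2029

Adding 15 calendar days to Dec 13, 2028 gives Dec 28, 2028, which is the last day of the review period.
Adding 25 calendar days to Dec 28, 2028 gives Jan 22, 2029, which is the last day of the improvement period.
The last day of the appeal period: Jan 22, 2029 + 45 days = Mar 8, 2029.
From Thursday, Mar 8, 2029, 12 business days (Mar 9, Mar 12, Mar 13, Mar 14, …, Mar 22, Mar 23, Mar 26, skipping weekends) brings us to Monday, Mar 26, 2029, which is the date termination becomes effective.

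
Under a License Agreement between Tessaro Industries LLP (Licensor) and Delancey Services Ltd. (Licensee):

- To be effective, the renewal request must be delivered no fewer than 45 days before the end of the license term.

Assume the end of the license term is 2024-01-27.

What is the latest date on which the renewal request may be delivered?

2024-01-27 minus 45 days is 2023-12-13.

2023-12-13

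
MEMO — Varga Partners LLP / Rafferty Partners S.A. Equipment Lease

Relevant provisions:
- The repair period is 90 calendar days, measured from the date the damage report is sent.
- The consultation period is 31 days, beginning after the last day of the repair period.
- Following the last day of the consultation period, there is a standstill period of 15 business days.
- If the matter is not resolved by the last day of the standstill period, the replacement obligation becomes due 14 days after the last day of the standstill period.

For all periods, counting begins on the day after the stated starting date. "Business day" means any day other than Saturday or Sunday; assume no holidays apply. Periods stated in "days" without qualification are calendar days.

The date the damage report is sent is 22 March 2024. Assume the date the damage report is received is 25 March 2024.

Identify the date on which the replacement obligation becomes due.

23 August 2024

The last day of the repair period: 22 March 2024 + 90 days = 20 June 2024.
The last day of the consultation period: 31 calendar days after 20 June 2024 is 21 July 2024.
From Sunday, 21 July 2024, 15 business days (Jul 22, Jul 23, Jul 24, Jul 25, …, Aug 7, Aug 8, Aug 9, skipping weekends) brings us to Friday, 9 August 2024, which is the last day of the standstill period.
The date on which the replacement obligation becomes due: 14 calendar days after 9 August 2024 is 23 August 2024.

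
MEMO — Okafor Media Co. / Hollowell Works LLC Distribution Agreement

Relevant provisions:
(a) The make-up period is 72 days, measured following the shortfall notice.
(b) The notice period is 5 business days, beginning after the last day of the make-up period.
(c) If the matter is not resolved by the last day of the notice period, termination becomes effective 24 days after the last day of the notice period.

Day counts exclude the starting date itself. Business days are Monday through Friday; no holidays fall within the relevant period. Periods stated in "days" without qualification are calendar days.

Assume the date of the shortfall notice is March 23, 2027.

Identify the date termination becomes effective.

July 4, 2027

The last day of the make-up period: 72 calendar days after March 23, 2027 is June 3, 2027.
The last day of the notice period: counting 5 business days from Thursday, June 3, 2027 (Jun 4, Jun 7, Jun 8, Jun 9, Jun 10, skipping weekends) reaches Thursday, June 10, 2027.
The date termination becomes effective: June 10, 2027 + 24 days = July 4, 2027.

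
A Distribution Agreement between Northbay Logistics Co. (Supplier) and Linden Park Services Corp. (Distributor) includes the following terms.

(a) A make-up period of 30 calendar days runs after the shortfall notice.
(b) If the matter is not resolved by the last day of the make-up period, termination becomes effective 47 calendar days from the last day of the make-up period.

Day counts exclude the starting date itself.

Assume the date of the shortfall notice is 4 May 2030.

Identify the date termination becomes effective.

20 July 2030

Adding 30 calendar days to 4 May 2030 gives 3 June 2030, which is the last day of the make-up period.
The date termination becomes effective: 47 calendar days after 3 June 2030 is 20 July 2030.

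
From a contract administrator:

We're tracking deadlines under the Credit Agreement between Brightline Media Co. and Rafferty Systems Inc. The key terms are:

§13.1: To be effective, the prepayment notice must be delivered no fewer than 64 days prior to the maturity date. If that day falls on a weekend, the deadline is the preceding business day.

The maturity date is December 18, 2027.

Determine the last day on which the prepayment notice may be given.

October 15, 2027

Counting back 64 calendar days from December 18, 2027 gives October 15, 2027. That is a Friday, so no adjustment is needed.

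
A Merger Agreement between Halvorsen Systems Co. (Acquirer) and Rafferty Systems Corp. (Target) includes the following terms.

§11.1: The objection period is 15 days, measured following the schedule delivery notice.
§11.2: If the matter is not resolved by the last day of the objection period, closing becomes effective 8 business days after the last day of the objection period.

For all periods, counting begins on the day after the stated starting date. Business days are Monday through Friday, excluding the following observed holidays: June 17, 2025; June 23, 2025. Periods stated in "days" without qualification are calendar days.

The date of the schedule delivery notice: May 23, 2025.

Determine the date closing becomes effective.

Adding 15 calendar days to May 23, 2025 gives June 7, 2025, which is the last day of the objection period.
The date closing becomes effective: counting 8 business days from Saturday, June 7, 2025 (Jun 9, Jun 10, Jun 11, Jun 12, Jun 13, Jun 16, Jun 18, Jun 19, skipping weekends and the listed holiday on Jun 17) reaches Thursday, June 19, 2025.

June 19, 2025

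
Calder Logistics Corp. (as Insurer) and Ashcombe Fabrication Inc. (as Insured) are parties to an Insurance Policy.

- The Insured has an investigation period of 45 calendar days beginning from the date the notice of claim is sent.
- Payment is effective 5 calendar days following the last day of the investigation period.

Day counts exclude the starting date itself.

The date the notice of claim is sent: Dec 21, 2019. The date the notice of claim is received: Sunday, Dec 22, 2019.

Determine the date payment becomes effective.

Feb 9, 2020

Adding 45 calendar days to Dec 21, 2019 gives Feb 4, 2020, which is the last day of the investigation period.
The date payment becomes effective: Feb 4, 2020 + 5 days = Feb 9, 2020.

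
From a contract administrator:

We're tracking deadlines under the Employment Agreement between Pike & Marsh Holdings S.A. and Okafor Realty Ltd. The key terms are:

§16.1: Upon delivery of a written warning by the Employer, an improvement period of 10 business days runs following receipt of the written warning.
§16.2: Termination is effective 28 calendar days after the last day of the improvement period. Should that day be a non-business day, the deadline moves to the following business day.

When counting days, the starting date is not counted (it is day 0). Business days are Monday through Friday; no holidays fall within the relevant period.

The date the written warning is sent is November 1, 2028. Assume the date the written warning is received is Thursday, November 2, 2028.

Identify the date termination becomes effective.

December 14, 2028

The last day of the improvement period: counting 10 business days from Thursday, November 2, 2028 (Nov 3, Nov 6, Nov 7, Nov 8, Nov 9, Nov 10, Nov 13, Nov 14, Nov 15, Nov 16, skipping weekends) reaches Thursday, November 16, 2028.
Adding 28 calendar days to November 16, 2028 gives December 14, 2028, which is the date termination becomes effective. December 14, 2028 is a Thursday, so no roll-forward applies.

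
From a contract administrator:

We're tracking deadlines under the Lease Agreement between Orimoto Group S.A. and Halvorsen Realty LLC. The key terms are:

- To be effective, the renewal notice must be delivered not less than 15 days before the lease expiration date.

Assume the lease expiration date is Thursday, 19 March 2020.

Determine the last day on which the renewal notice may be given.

4 March 2020

19 March 2020 minus 15 days is 4 March 2020.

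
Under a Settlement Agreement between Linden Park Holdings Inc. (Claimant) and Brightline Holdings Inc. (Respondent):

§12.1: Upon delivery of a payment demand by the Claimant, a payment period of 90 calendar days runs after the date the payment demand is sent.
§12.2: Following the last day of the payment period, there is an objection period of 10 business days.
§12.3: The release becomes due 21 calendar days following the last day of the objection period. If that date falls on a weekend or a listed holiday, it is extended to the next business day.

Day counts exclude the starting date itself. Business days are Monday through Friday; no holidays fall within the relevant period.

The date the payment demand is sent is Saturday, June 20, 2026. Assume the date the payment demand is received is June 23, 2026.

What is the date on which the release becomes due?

The last day of the payment period: 90 calendar days after June 20, 2026 is September 18, 2026.
The last day of the objection period: 10 business days after Friday, September 18, 2026, skipping weekends — Sep 21, Sep 22, Sep 23, Sep 24, Sep 25, Sep 28, Sep 29, Sep 30, Oct 1, Oct 2 — lands on Friday, October 2, 2026.
The date on which the release becomes due: 21 calendar days after October 2, 2026 is October 23, 2026. October 23, 2026 is a Friday, so no roll-forward applies.

October 23, 2026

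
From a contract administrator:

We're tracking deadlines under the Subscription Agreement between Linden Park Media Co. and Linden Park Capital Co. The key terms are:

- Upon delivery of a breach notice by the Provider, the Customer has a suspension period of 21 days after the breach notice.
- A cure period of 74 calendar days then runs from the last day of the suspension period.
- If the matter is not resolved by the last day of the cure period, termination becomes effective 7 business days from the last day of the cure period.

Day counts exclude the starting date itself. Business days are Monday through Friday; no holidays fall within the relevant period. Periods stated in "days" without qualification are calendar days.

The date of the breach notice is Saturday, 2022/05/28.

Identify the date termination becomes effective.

The last day of the suspension period: 21 calendar days after 2022/05/28 is 2022/06/18.
The last day of the cure period: 74 calendar days after 2022/06/18 is 2022/08/31.
The date termination becomes effective: 7 business days after Wednesday, 2022/08/31, skipping weekends — Sep 1, Sep 2, Sep 5, Sep 6, Sep 7, Sep 8, Sep 9 — lands on Friday, 2022/09/09.

2022/09/09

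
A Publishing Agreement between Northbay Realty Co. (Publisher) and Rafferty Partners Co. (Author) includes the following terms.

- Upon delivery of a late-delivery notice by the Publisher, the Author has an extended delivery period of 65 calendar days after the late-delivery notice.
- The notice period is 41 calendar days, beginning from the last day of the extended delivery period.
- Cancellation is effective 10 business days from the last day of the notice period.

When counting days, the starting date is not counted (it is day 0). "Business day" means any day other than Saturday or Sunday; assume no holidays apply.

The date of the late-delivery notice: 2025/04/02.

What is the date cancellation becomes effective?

2025/07/31

The last day of the extended delivery period: 2025/04/02 + 65 days = 2025/06/06.
Adding 41 calendar days to 2025/06/06 gives 2025/07/17, which is the last day of the notice period.
From Thursday, 2025/07/17, 10 business days (Jul 18, Jul 21, Jul 22, Jul 23, Jul 24, Jul 25, Jul 28, Jul 29, Jul 30, Jul 31, skipping weekends) brings us to Thursday, 2025/07/31, which is the date cancellation becomes effective.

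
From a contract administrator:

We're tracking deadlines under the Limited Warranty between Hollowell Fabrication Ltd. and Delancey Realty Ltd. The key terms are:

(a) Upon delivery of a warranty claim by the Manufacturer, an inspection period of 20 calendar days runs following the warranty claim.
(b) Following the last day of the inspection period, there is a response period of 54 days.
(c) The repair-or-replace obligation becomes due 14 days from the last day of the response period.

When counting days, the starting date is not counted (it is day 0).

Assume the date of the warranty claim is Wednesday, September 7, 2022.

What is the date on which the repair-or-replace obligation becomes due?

December 4, 2022

The last day of the inspection period: September 7, 2022 + 20 days = September 27, 2022.
Adding 54 calendar days to September 27, 2022 gives November 20, 2022, which is the last day of the response period.
The date on which the repair-or-replace obligation becomes due: November 20, 2022 + 14 days = December 4, 2022.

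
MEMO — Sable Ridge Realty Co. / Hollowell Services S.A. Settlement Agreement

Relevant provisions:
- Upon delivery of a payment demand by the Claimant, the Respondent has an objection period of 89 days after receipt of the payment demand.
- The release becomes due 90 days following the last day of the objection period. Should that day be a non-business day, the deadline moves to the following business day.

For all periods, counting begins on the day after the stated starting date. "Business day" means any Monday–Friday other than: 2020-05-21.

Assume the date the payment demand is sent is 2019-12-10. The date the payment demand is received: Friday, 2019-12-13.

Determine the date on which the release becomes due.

The last day of the objection period: 2019-12-13 + 89 days = 2020-03-11.
The date on which the release becomes due: 2020-03-11 + 90 days = 2020-06-09. 2020-06-09 is a Tuesday and is not a listed holiday, so no roll-forward applies.

2020-06-09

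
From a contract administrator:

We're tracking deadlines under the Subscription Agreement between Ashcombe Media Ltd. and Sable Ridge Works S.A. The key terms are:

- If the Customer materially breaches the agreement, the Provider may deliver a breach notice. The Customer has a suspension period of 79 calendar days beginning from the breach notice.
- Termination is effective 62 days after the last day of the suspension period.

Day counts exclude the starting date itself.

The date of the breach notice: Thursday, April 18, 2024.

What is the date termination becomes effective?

September 6, 2024

The last day of the suspension period: April 18, 2024 + 79 days = July 6, 2024.
Adding 62 calendar days to July 6, 2024 gives September 6, 2024, which is the date termination becomes effective.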